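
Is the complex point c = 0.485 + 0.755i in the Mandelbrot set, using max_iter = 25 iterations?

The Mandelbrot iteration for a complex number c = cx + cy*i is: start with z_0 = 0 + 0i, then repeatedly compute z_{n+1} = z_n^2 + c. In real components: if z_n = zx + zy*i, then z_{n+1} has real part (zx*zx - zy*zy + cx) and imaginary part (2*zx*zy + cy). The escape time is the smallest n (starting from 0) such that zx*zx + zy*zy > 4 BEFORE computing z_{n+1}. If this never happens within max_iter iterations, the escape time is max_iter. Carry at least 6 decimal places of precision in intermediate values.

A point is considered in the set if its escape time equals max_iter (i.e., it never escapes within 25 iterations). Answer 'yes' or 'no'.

z_0 = 0 + 0i, c = 0.4850 + 0.7550i
Iter 1: z = 0.4850 + 0.7550i, |z|^2 = 0.8053
Iter 2: z = 0.1502 + 1.4873i, |z|^2 = 2.2348
Iter 3: z = -1.7046 + 1.2018i, |z|^2 = 4.3502
Escaped at iteration 3

Answer: no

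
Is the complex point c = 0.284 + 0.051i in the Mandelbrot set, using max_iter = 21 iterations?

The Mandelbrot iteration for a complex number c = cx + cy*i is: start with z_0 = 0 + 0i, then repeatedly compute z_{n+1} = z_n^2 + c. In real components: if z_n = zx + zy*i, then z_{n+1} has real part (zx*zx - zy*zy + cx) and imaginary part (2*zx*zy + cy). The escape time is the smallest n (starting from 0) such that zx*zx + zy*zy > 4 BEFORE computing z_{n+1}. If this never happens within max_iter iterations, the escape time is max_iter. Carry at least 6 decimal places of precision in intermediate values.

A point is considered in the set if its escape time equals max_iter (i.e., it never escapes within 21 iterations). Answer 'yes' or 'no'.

z_0 = 0 + 0i, c = 0.2840 + 0.0510i
Iter 1: z = 0.2840 + 0.0510i, |z|^2 = 0.0833
Iter 2: z = 0.3621 + 0.0800i, |z|^2 = 0.1375
Iter 3: z = 0.4087 + 0.1089i, |z|^2 = 0.1789
Iter 4: z = 0.4392 + 0.1400i, |z|^2 = 0.2125
Iter 5: z = 0.4573 + 0.1740i, |z|^2 = 0.2394
Iter 6: z = 0.4628 + 0.2101i, |z|^2 = 0.2583
Iter 7: z = 0.4541 + 0.2455i, |z|^2 = 0.2664
Iter 8: z = 0.4299 + 0.2739i, |z|^2 = 0.2599
Iter 9: z = 0.3938 + 0.2865i, |z|^2 = 0.2372
Iter 10: z = 0.3570 + 0.2767i, |z|^2 = 0.2040
Iter 11: z = 0.3349 + 0.2485i, |z|^2 = 0.1739
Iter 12: z = 0.3344 + 0.2174i, |z|^2 = 0.1591
Iter 13: z = 0.3485 + 0.1964i, |z|^2 = 0.1601
Iter 14: z = 0.3669 + 0.1879i, |z|^2 = 0.1699
Iter 15: z = 0.3833 + 0.1889i, |z|^2 = 0.1826
Iter 16: z = 0.3952 + 0.1958i, |z|^2 = 0.1946
Iter 17: z = 0.4019 + 0.2058i, |z|^2 = 0.2038
Iter 18: z = 0.4032 + 0.2164i, |z|^2 = 0.2094
Iter 19: z = 0.3997 + 0.2255i, |z|^2 = 0.2106
Iter 20: z = 0.3929 + 0.2313i, |z|^2 = 0.2079
Did not escape in 21 iterations → in set

Answer: yes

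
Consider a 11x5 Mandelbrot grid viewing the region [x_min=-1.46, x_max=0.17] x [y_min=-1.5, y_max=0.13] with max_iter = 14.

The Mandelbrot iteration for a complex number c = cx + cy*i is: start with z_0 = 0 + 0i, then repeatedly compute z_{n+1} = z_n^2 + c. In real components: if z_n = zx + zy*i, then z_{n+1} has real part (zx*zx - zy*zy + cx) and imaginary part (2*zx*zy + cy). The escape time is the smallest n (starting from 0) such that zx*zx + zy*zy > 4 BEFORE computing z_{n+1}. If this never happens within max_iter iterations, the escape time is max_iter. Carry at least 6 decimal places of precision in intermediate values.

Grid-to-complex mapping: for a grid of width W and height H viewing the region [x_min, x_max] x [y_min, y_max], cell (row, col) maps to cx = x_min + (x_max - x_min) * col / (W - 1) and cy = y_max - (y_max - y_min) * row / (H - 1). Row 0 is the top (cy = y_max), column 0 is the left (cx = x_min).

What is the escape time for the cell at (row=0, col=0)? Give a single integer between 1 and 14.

Answer: 7

Derivation:
z_0 = 0 + 0i, c = -1.4600 + 0.1300i
Iter 1: z = -1.4600 + 0.1300i, |z|^2 = 2.1485
Iter 2: z = 0.6547 + -0.2496i, |z|^2 = 0.4909
Iter 3: z = -1.0937 + -0.1968i, |z|^2 = 1.2349
Iter 4: z = -0.3026 + 0.5605i, |z|^2 = 0.4058
Iter 5: z = -1.6826 + -0.2093i, |z|^2 = 2.8749
Iter 6: z = 1.3274 + 0.8342i, |z|^2 = 2.4578
Iter 7: z = -0.3940 + 2.3446i, |z|^2 = 5.6525
Escaped at iteration 7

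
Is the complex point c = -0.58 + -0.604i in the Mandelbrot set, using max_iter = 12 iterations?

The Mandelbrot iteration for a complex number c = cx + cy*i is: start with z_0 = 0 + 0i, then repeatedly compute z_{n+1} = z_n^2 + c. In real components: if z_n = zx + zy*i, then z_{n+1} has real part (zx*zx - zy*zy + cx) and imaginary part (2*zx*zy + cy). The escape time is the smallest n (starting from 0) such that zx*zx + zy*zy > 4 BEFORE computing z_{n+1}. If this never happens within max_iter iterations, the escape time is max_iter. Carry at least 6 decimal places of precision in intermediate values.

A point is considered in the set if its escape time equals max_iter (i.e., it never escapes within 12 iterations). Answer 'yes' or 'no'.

z_0 = 0 + 0i, c = -0.5800 + -0.6040i
Iter 1: z = -0.5800 + -0.6040i, |z|^2 = 0.7012
Iter 2: z = -0.6084 + 0.0966i, |z|^2 = 0.3795
Iter 3: z = -0.2192 + -0.7216i, |z|^2 = 0.5687
Iter 4: z = -1.0527 + -0.2877i, |z|^2 = 1.1909
Iter 5: z = 0.4453 + 0.0017i, |z|^2 = 0.1983
Iter 6: z = -0.3817 + -0.6025i, |z|^2 = 0.5087
Iter 7: z = -0.7973 + -0.1441i, |z|^2 = 0.6565
Iter 8: z = 0.0349 + -0.3742i, |z|^2 = 0.1413
Iter 9: z = -0.7188 + -0.6302i, |z|^2 = 0.9138
Iter 10: z = -0.4604 + 0.3020i, |z|^2 = 0.3031
Iter 11: z = -0.4592 + -0.8820i, |z|^2 = 0.9889
Did not escape in 12 iterations → in set

Answer: yes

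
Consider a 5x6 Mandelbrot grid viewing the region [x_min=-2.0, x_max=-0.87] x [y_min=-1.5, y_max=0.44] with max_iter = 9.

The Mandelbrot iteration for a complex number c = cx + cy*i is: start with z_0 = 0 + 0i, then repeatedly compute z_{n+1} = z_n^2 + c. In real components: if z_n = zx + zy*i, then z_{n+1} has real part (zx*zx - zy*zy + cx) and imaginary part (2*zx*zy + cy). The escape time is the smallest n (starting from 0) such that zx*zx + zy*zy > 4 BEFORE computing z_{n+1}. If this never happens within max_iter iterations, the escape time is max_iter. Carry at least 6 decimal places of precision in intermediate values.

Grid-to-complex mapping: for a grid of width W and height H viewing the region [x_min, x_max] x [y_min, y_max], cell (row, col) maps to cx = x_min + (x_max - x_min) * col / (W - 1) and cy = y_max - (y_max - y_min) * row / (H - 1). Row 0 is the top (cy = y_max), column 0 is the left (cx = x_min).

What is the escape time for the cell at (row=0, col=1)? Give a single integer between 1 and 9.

z_0 = 0 + 0i, c = -1.7175 + 0.4400i
Iter 1: z = -1.7175 + 0.4400i, |z|^2 = 3.1434
Iter 2: z = 1.0387 + -1.0714i, |z|^2 = 2.2268
Iter 3: z = -1.7865 + -1.7857i, |z|^2 = 6.3804
Escaped at iteration 3

Answer: 3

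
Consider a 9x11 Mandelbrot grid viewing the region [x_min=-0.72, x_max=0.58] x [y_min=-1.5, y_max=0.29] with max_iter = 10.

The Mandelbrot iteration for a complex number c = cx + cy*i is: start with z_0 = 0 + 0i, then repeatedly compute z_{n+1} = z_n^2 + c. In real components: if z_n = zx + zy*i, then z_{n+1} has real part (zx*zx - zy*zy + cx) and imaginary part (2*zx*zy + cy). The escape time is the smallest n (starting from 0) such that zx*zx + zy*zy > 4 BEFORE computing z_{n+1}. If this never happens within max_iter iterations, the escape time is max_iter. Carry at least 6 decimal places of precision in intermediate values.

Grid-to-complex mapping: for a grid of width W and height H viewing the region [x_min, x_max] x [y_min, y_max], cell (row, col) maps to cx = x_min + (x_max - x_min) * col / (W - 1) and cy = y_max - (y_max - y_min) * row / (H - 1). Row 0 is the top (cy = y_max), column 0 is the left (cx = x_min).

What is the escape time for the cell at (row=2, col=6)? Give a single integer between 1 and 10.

Answer: 10

Derivation:
z_0 = 0 + 0i, c = 0.2550 + -0.0680i
Iter 1: z = 0.2550 + -0.0680i, |z|^2 = 0.0696
Iter 2: z = 0.3154 + -0.1027i, |z|^2 = 0.1100
Iter 3: z = 0.3439 + -0.1328i, |z|^2 = 0.1359
Iter 4: z = 0.3557 + -0.1593i, |z|^2 = 0.1519
Iter 5: z = 0.3561 + -0.1813i, |z|^2 = 0.1597
Iter 6: z = 0.3489 + -0.1972i, |z|^2 = 0.1606
Iter 7: z = 0.3379 + -0.2056i, |z|^2 = 0.1564
Iter 8: z = 0.3269 + -0.2069i, |z|^2 = 0.1497
Iter 9: z = 0.3190 + -0.2033i, |z|^2 = 0.1431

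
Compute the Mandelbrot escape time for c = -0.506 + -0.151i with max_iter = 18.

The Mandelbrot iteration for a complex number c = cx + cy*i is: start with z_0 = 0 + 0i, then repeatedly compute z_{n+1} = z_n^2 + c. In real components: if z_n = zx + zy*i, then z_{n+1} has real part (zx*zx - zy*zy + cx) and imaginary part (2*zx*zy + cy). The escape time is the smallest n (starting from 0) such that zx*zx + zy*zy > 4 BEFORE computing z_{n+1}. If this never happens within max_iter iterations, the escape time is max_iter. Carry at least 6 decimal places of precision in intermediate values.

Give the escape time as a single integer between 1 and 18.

Answer: 18

Derivation:
z_0 = 0 + 0i, c = -0.5060 + -0.1510i
Iter 1: z = -0.5060 + -0.1510i, |z|^2 = 0.2788
Iter 2: z = -0.2728 + 0.0018i, |z|^2 = 0.0744
Iter 3: z = -0.4316 + -0.1520i, |z|^2 = 0.2094
Iter 4: z = -0.3428 + -0.0198i, |z|^2 = 0.1179
Iter 5: z = -0.3889 + -0.1374i, |z|^2 = 0.1701
Iter 6: z = -0.3737 + -0.0441i, |z|^2 = 0.1416
Iter 7: z = -0.3683 + -0.1180i, |z|^2 = 0.1496
Iter 8: z = -0.3843 + -0.0641i, |z|^2 = 0.1518
Iter 9: z = -0.3624 + -0.1018i, |z|^2 = 0.1417
Iter 10: z = -0.3850 + -0.0772i, |z|^2 = 0.1542
Iter 11: z = -0.3637 + -0.0915i, |z|^2 = 0.1407
Iter 12: z = -0.3821 + -0.0844i, |z|^2 = 0.1531
Iter 13: z = -0.3671 + -0.0865i, |z|^2 = 0.1423
Iter 14: z = -0.3787 + -0.0875i, |z|^2 = 0.1511
Iter 15: z = -0.3703 + -0.0847i, |z|^2 = 0.1443
Iter 16: z = -0.3761 + -0.0882i, |z|^2 = 0.1492
Iter 17: z = -0.3723 + -0.0846i, |z|^2 = 0.1458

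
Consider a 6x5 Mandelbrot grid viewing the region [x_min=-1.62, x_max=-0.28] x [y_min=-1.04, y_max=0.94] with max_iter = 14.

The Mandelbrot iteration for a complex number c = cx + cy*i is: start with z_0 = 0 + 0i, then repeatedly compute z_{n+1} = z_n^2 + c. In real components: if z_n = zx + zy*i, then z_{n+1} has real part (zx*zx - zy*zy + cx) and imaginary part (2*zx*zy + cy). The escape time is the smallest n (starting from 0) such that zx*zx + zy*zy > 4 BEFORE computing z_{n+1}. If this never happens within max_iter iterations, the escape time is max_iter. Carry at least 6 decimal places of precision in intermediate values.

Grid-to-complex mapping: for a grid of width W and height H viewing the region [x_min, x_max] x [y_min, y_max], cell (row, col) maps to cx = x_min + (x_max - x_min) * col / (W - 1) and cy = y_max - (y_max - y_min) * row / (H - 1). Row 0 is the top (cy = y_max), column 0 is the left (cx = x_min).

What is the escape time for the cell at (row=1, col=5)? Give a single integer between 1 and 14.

Answer: 14

Derivation:
z_0 = 0 + 0i, c = -0.2800 + 0.4450i
Iter 1: z = -0.2800 + 0.4450i, |z|^2 = 0.2764
Iter 2: z = -0.3996 + 0.1958i, |z|^2 = 0.1980
Iter 3: z = -0.1586 + 0.2885i, |z|^2 = 0.1084
Iter 4: z = -0.3381 + 0.3535i, |z|^2 = 0.2392
Iter 5: z = -0.2906 + 0.2060i, |z|^2 = 0.1269
Iter 6: z = -0.2380 + 0.3252i, |z|^2 = 0.1624
Iter 7: z = -0.3292 + 0.2902i, |z|^2 = 0.1926
Iter 8: z = -0.2559 + 0.2540i, |z|^2 = 0.1300
Iter 9: z = -0.2790 + 0.3150i, |z|^2 = 0.1771
Iter 10: z = -0.3014 + 0.2692i, |z|^2 = 0.1633
Iter 11: z = -0.2616 + 0.2827i, |z|^2 = 0.1484
Iter 12: z = -0.2915 + 0.2971i, |z|^2 = 0.1732
Iter 13: z = -0.2833 + 0.2718i, |z|^2 = 0.1541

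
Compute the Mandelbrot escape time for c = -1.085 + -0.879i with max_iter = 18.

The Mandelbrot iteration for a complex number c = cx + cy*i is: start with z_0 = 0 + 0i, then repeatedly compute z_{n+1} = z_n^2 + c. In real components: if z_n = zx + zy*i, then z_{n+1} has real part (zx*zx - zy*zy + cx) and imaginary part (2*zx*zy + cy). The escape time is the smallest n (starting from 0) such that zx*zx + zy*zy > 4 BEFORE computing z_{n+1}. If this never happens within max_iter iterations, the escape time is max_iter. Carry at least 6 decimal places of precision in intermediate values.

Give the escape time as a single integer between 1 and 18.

z_0 = 0 + 0i, c = -1.0850 + -0.8790i
Iter 1: z = -1.0850 + -0.8790i, |z|^2 = 1.9499
Iter 2: z = -0.6804 + 1.0284i, |z|^2 = 1.5206
Iter 3: z = -1.6797 + -2.2785i, |z|^2 = 8.0131
Escaped at iteration 3

Answer: 3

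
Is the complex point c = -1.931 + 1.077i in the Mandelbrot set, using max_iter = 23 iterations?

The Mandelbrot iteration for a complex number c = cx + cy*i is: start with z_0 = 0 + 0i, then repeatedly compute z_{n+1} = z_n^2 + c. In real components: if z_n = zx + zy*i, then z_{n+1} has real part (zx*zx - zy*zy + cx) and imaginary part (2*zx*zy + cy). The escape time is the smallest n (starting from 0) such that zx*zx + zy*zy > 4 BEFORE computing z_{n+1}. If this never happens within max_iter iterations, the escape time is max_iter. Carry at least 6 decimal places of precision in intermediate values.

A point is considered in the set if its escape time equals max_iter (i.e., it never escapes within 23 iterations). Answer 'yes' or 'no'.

z_0 = 0 + 0i, c = -1.9310 + 1.0770i
Iter 1: z = -1.9310 + 1.0770i, |z|^2 = 4.8887
Escaped at iteration 1

Answer: no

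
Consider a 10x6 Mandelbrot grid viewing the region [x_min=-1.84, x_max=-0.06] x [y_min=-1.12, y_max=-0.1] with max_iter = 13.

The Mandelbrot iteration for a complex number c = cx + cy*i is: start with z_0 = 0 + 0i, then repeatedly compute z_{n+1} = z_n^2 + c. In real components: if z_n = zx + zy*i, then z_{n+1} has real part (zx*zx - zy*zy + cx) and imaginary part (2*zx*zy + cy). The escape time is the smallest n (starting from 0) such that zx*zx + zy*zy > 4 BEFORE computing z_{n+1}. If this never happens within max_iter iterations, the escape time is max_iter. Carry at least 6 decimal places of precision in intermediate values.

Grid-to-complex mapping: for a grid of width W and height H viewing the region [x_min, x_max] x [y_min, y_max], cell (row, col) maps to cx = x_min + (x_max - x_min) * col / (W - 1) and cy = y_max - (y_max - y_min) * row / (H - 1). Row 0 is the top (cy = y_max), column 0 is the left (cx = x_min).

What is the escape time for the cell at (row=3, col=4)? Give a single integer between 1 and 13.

Answer: 3

Derivation:
z_0 = 0 + 0i, c = -1.0489 + -0.7120i
Iter 1: z = -1.0489 + -0.7120i, |z|^2 = 1.6071
Iter 2: z = -0.4557 + 0.7816i, |z|^2 = 0.8186
Iter 3: z = -1.4522 + -1.4243i, |z|^2 = 4.1375
Escaped at iteration 3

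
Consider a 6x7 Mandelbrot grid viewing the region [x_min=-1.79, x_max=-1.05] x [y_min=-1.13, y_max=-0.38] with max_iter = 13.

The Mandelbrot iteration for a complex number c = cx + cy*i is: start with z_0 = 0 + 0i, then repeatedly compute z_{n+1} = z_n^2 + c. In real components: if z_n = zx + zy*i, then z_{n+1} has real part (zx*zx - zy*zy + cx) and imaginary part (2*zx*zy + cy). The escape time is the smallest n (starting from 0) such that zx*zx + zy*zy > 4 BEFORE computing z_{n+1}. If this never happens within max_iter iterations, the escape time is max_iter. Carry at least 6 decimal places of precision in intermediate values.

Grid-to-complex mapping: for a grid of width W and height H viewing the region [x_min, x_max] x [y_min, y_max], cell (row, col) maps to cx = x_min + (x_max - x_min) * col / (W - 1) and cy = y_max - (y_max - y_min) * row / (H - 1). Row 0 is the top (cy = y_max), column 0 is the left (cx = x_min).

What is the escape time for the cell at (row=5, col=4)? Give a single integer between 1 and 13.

Answer: 3

Derivation:
z_0 = 0 + 0i, c = -1.1980 + -1.0050i
Iter 1: z = -1.1980 + -1.0050i, |z|^2 = 2.4452
Iter 2: z = -0.7728 + 1.4030i, |z|^2 = 2.5656
Iter 3: z = -2.5691 + -3.1735i, |z|^2 = 16.6714
Escaped at iteration 3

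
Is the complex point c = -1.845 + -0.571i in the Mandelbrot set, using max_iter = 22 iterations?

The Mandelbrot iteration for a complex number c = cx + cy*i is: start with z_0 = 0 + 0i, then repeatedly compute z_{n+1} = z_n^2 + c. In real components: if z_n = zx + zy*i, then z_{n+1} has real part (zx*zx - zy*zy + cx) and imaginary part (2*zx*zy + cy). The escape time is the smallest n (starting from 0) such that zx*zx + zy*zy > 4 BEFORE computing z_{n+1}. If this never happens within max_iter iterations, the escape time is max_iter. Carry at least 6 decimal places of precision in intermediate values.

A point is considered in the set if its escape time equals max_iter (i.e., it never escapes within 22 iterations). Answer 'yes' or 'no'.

Answer: no

Derivation:
z_0 = 0 + 0i, c = -1.8450 + -0.5710i
Iter 1: z = -1.8450 + -0.5710i, |z|^2 = 3.7301
Iter 2: z = 1.2330 + 1.5360i, |z|^2 = 3.8795
Iter 3: z = -2.6840 + 3.2167i, |z|^2 = 17.5511
Escaped at iteration 3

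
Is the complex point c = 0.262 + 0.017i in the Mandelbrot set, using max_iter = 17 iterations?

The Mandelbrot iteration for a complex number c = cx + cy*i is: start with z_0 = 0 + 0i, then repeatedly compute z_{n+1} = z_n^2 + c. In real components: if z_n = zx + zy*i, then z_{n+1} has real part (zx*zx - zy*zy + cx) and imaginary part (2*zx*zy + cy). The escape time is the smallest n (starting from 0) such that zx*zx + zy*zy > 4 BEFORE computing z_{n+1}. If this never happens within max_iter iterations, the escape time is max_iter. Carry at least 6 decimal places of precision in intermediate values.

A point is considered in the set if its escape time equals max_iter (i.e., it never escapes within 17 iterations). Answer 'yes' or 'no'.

z_0 = 0 + 0i, c = 0.2620 + 0.0170i
Iter 1: z = 0.2620 + 0.0170i, |z|^2 = 0.0689
Iter 2: z = 0.3304 + 0.0259i, |z|^2 = 0.1098
Iter 3: z = 0.3705 + 0.0341i, |z|^2 = 0.1384
Iter 4: z = 0.3981 + 0.0423i, |z|^2 = 0.1603
Iter 5: z = 0.4187 + 0.0507i, |z|^2 = 0.1779
Iter 6: z = 0.4347 + 0.0594i, |z|^2 = 0.1925
Iter 7: z = 0.4475 + 0.0687i, |z|^2 = 0.2049
Iter 8: z = 0.4575 + 0.0784i, |z|^2 = 0.2155
Iter 9: z = 0.4652 + 0.0888i, |z|^2 = 0.2243
Iter 10: z = 0.4705 + 0.0996i, |z|^2 = 0.2313
Iter 11: z = 0.4734 + 0.1107i, |z|^2 = 0.2364
Iter 12: z = 0.4739 + 0.1218i, |z|^2 = 0.2394
Iter 13: z = 0.4717 + 0.1325i, |z|^2 = 0.2401
Iter 14: z = 0.4670 + 0.1420i, |z|^2 = 0.2382
Iter 15: z = 0.4599 + 0.1496i, |z|^2 = 0.2339
Iter 16: z = 0.4511 + 0.1546i, |z|^2 = 0.2274
Did not escape in 17 iterations → in set

Answer: yes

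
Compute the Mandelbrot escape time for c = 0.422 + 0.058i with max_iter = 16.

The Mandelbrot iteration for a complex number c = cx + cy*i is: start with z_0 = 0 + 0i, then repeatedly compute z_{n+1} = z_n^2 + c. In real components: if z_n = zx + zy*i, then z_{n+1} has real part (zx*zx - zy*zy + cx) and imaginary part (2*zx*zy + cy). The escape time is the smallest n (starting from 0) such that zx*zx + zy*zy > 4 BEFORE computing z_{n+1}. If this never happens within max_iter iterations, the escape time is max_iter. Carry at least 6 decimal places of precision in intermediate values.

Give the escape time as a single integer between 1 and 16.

Answer: 6

Derivation:
z_0 = 0 + 0i, c = 0.4220 + 0.0580i
Iter 1: z = 0.4220 + 0.0580i, |z|^2 = 0.1814
Iter 2: z = 0.5967 + 0.1070i, |z|^2 = 0.3675
Iter 3: z = 0.7666 + 0.1856i, |z|^2 = 0.6222
Iter 4: z = 0.9753 + 0.3426i, |z|^2 = 1.0685
Iter 5: z = 1.2557 + 0.7263i, |z|^2 = 2.1045
Iter 6: z = 1.4714 + 1.8822i, |z|^2 = 5.7074
Escaped at iteration 6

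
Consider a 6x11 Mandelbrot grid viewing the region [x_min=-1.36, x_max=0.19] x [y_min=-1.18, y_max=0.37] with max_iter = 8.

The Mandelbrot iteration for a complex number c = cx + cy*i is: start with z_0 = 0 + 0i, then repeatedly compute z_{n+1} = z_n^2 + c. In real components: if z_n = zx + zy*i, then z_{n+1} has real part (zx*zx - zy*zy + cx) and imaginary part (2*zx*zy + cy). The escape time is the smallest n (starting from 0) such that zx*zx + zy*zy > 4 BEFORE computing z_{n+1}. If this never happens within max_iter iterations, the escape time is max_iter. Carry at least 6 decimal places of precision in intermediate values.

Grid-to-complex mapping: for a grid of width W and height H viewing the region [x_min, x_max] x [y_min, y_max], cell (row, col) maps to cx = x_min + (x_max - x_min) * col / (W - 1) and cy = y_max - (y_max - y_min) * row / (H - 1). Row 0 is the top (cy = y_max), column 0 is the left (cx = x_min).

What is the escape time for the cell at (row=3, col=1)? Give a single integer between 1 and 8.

Answer: 8

Derivation:
z_0 = 0 + 0i, c = -1.0500 + -0.0950i
Iter 1: z = -1.0500 + -0.0950i, |z|^2 = 1.1115
Iter 2: z = 0.0435 + 0.1045i, |z|^2 = 0.0128
Iter 3: z = -1.0590 + -0.0859i, |z|^2 = 1.1289
Iter 4: z = 0.0642 + 0.0870i, |z|^2 = 0.0117
Iter 5: z = -1.0534 + -0.0838i, |z|^2 = 1.1168
Iter 6: z = 0.0527 + 0.0816i, |z|^2 = 0.0094
Iter 7: z = -1.0539 + -0.0864i, |z|^2 = 1.1181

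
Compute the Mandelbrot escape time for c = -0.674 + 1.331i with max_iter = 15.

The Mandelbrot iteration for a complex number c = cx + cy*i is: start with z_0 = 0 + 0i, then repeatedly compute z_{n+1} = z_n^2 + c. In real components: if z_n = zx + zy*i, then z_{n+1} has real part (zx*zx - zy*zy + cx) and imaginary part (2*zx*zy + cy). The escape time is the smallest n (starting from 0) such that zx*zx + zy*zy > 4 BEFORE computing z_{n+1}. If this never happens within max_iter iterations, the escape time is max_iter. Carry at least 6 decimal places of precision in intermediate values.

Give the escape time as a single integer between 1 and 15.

Answer: 2

Derivation:
z_0 = 0 + 0i, c = -0.6740 + 1.3310i
Iter 1: z = -0.6740 + 1.3310i, |z|^2 = 2.2258
Iter 2: z = -1.9913 + -0.4632i, |z|^2 = 4.1798
Escaped at iteration 2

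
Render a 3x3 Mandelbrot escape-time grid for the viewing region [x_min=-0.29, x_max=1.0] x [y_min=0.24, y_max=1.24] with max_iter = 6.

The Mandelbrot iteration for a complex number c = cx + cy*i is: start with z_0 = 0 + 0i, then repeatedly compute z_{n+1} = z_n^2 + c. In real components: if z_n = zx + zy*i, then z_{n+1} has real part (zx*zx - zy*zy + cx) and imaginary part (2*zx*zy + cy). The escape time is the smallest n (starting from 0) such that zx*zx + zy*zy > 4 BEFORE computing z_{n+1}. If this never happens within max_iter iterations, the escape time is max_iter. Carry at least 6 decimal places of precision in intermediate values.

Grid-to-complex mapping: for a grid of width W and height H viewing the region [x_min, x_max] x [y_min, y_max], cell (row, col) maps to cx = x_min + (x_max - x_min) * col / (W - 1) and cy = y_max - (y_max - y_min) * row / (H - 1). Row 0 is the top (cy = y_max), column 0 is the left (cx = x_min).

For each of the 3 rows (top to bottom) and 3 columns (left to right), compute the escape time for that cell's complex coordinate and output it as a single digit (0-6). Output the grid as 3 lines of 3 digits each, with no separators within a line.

(row=0, col=0): c = -0.2900 + 1.2400i → escape time 3
(row=0, col=1): c = 0.3550 + 1.2400i → escape time 2
(row=0, col=2): c = 1.0000 + 1.2400i → escape time 2
(row=1, col=0): c = -0.2900 + 0.7400i → escape time 6
(row=1, col=1): c = 0.3550 + 0.7400i → escape time 5
(row=1, col=2): c = 1.0000 + 0.7400i → escape time 2
(row=2, col=0): c = -0.2900 + 0.2400i → escape time 6
(row=2, col=1): c = 0.3550 + 0.2400i → escape time 6
(row=2, col=2): c = 1.0000 + 0.2400i → escape time 2

Answer: 322
652
662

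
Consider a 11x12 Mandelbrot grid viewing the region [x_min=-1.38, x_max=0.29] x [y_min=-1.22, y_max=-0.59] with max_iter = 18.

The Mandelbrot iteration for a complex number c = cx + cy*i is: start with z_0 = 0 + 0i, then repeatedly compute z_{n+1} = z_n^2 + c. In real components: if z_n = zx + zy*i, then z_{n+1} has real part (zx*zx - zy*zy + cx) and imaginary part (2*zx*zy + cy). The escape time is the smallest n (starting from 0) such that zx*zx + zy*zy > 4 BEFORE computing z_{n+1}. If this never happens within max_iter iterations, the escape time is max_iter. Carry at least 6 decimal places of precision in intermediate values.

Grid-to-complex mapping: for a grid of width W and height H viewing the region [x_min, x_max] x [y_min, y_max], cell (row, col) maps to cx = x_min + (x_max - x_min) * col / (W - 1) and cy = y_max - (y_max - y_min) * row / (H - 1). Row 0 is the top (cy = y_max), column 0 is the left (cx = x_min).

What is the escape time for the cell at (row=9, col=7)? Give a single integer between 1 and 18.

Answer: 10

Derivation:
z_0 = 0 + 0i, c = -0.2110 + -1.1055i
Iter 1: z = -0.2110 + -1.1055i, |z|^2 = 1.2666
Iter 2: z = -1.3885 + -0.6390i, |z|^2 = 2.3362
Iter 3: z = 1.3087 + 0.6689i, |z|^2 = 2.1602
Iter 4: z = 1.0542 + 0.6454i, |z|^2 = 1.5279
Iter 5: z = 0.4838 + 0.2553i, |z|^2 = 0.2993
Iter 6: z = -0.0421 + -0.8584i, |z|^2 = 0.7386
Iter 7: z = -0.9461 + -1.0332i, |z|^2 = 1.9625
Iter 8: z = -0.3835 + 0.8495i, |z|^2 = 0.8687
Iter 9: z = -0.7856 + -1.7570i, |z|^2 = 3.7043
Iter 10: z = -2.6811 + 1.6551i, |z|^2 = 9.9276
Escaped at iteration 10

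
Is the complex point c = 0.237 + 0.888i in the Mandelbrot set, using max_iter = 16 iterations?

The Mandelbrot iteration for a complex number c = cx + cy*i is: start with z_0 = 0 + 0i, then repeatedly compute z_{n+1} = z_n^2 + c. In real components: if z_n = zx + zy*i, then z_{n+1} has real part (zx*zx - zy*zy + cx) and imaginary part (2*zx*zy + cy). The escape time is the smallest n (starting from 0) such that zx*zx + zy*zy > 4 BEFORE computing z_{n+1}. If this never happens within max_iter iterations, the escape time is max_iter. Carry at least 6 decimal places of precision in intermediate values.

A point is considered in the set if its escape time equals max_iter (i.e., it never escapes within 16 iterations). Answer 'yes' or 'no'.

z_0 = 0 + 0i, c = 0.2370 + 0.8880i
Iter 1: z = 0.2370 + 0.8880i, |z|^2 = 0.8447
Iter 2: z = -0.4954 + 1.3089i, |z|^2 = 1.9586
Iter 3: z = -1.2309 + -0.4088i, |z|^2 = 1.6821
Iter 4: z = 1.5849 + 1.8944i, |z|^2 = 6.1004
Escaped at iteration 4

Answer: no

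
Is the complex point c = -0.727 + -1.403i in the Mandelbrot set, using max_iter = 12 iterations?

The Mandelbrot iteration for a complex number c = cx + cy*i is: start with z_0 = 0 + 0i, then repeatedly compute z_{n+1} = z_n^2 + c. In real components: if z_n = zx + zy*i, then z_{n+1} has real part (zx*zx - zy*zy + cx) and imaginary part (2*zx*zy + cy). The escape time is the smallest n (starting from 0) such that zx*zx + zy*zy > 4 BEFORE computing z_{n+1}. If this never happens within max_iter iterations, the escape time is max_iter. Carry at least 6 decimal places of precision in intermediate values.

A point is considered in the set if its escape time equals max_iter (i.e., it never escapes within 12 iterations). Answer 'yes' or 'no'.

Answer: no

Derivation:
z_0 = 0 + 0i, c = -0.7270 + -1.4030i
Iter 1: z = -0.7270 + -1.4030i, |z|^2 = 2.4969
Iter 2: z = -2.1669 + 0.6370i, |z|^2 = 5.1011
Escaped at iteration 2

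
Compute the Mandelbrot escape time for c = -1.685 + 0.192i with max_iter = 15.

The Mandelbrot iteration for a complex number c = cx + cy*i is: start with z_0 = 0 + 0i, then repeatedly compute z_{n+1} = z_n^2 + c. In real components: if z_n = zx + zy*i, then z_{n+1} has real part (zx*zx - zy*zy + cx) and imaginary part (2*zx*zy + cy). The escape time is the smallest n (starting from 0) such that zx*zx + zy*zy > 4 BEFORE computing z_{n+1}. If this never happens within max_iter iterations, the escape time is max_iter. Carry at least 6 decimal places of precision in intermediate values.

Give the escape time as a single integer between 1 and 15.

z_0 = 0 + 0i, c = -1.6850 + 0.1920i
Iter 1: z = -1.6850 + 0.1920i, |z|^2 = 2.8761
Iter 2: z = 1.1174 + -0.4550i, |z|^2 = 1.4556
Iter 3: z = -0.6436 + -0.8249i, |z|^2 = 1.0946
Iter 4: z = -1.9513 + 1.2537i, |z|^2 = 5.3793
Escaped at iteration 4

Answer: 4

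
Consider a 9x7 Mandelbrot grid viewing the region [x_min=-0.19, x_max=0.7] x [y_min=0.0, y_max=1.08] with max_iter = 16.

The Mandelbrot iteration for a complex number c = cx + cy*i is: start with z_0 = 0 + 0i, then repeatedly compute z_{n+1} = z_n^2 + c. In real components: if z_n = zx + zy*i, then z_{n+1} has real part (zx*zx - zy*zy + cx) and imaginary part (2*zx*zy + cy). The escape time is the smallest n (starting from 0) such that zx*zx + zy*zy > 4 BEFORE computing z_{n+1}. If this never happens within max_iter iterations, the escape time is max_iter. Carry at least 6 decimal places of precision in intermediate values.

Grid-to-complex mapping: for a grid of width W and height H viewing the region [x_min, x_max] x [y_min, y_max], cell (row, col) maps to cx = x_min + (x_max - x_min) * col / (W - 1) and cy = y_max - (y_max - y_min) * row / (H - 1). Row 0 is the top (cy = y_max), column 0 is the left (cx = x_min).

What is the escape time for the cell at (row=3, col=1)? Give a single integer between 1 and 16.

z_0 = 0 + 0i, c = -0.0788 + 0.5400i
Iter 1: z = -0.0788 + 0.5400i, |z|^2 = 0.2978
Iter 2: z = -0.3641 + 0.4550i, |z|^2 = 0.3396
Iter 3: z = -0.1531 + 0.2087i, |z|^2 = 0.0670
Iter 4: z = -0.0988 + 0.4761i, |z|^2 = 0.2364
Iter 5: z = -0.2956 + 0.4459i, |z|^2 = 0.2862
Iter 6: z = -0.1902 + 0.2764i, |z|^2 = 0.1125
Iter 7: z = -0.1190 + 0.4349i, |z|^2 = 0.2033
Iter 8: z = -0.2537 + 0.4365i, |z|^2 = 0.2549
Iter 9: z = -0.2049 + 0.3185i, |z|^2 = 0.1434
Iter 10: z = -0.1382 + 0.4095i, |z|^2 = 0.1868
Iter 11: z = -0.2273 + 0.4268i, |z|^2 = 0.2339
Iter 12: z = -0.2093 + 0.3459i, |z|^2 = 0.1635
Iter 13: z = -0.1546 + 0.3952i, |z|^2 = 0.1801
Iter 14: z = -0.2110 + 0.4178i, |z|^2 = 0.2191
Iter 15: z = -0.2087 + 0.3637i, |z|^2 = 0.1758

Answer: 16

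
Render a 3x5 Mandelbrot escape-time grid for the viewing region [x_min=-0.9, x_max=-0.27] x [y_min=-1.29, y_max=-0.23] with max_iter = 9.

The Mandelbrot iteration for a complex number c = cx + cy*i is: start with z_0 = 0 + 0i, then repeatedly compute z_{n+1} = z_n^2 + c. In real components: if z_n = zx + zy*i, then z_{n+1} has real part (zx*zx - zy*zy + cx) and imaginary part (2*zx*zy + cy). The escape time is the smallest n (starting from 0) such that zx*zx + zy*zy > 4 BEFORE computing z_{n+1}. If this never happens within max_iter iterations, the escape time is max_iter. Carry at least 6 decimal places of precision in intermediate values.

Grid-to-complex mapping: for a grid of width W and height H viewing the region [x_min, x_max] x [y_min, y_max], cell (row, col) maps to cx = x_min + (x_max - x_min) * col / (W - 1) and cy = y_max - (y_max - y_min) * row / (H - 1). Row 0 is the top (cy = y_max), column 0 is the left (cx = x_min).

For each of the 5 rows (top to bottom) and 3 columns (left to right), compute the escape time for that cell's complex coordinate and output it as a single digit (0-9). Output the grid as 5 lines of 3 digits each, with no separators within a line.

Answer: 999
599
459
345
233

Derivation:
(row=0, col=0): c = -0.9000 + -0.2300i → escape time 9
(row=0, col=1): c = -0.5850 + -0.2300i → escape time 9
(row=0, col=2): c = -0.2700 + -0.2300i → escape time 9
(row=1, col=0): c = -0.9000 + -0.4950i → escape time 5
(row=1, col=1): c = -0.5850 + -0.4950i → escape time 9
(row=1, col=2): c = -0.2700 + -0.4950i → escape time 9
(row=2, col=0): c = -0.9000 + -0.7600i → escape time 4
(row=2, col=1): c = -0.5850 + -0.7600i → escape time 5
(row=2, col=2): c = -0.2700 + -0.7600i → escape time 9
(row=3, col=0): c = -0.9000 + -1.0250i → escape time 3
(row=3, col=1): c = -0.5850 + -1.0250i → escape time 4
(row=3, col=2): c = -0.2700 + -1.0250i → escape time 5
(row=4, col=0): c = -0.9000 + -1.2900i → escape time 2
(row=4, col=1): c = -0.5850 + -1.2900i → escape time 3
(row=4, col=2): c = -0.2700 + -1.2900i → escape time 3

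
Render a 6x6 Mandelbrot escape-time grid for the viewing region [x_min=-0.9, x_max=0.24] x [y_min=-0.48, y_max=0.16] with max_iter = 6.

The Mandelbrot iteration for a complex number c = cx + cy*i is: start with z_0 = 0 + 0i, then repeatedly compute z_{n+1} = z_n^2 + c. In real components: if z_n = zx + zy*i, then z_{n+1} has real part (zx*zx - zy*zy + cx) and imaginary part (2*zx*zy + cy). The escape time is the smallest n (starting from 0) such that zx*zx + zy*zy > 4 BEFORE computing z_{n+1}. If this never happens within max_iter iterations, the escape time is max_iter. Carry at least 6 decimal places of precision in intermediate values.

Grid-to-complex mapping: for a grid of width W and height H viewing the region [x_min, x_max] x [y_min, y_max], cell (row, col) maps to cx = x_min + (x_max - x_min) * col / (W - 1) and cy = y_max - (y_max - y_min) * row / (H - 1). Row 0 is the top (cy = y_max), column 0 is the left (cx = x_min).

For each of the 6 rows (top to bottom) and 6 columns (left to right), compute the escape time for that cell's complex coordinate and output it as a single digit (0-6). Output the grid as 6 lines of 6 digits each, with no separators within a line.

Answer: 666666
666666
666666
666666
666666
566666

Derivation:
(row=0, col=0): c = -0.9000 + 0.1600i → escape time 6
(row=0, col=1): c = -0.6720 + 0.1600i → escape time 6
(row=0, col=2): c = -0.4440 + 0.1600i → escape time 6
(row=0, col=3): c = -0.2160 + 0.1600i → escape time 6
(row=0, col=4): c = 0.0120 + 0.1600i → escape time 6
(row=0, col=5): c = 0.2400 + 0.1600i → escape time 6
(row=1, col=0): c = -0.9000 + 0.0320i → escape time 6
(row=1, col=1): c = -0.6720 + 0.0320i → escape time 6
(row=1, col=2): c = -0.4440 + 0.0320i → escape time 6
(row=1, col=3): c = -0.2160 + 0.0320i → escape time 6
(row=1, col=4): c = 0.0120 + 0.0320i → escape time 6
(row=1, col=5): c = 0.2400 + 0.0320i → escape time 6
(row=2, col=0): c = -0.9000 + -0.0960i → escape time 6
(row=2, col=1): c = -0.6720 + -0.0960i → escape time 6
(row=2, col=2): c = -0.4440 + -0.0960i → escape time 6
(row=2, col=3): c = -0.2160 + -0.0960i → escape time 6
(row=2, col=4): c = 0.0120 + -0.0960i → escape time 6
(row=2, col=5): c = 0.2400 + -0.0960i → escape time 6
(row=3, col=0): c = -0.9000 + -0.2240i → escape time 6
(row=3, col=1): c = -0.6720 + -0.2240i → escape time 6
(row=3, col=2): c = -0.4440 + -0.2240i → escape time 6
(row=3, col=3): c = -0.2160 + -0.2240i → escape time 6
(row=3, col=4): c = 0.0120 + -0.2240i → escape time 6
(row=3, col=5): c = 0.2400 + -0.2240i → escape time 6
(row=4, col=0): c = -0.9000 + -0.3520i → escape time 6
(row=4, col=1): c = -0.6720 + -0.3520i → escape time 6
(row=4, col=2): c = -0.4440 + -0.3520i → escape time 6
(row=4, col=3): c = -0.2160 + -0.3520i → escape time 6
(row=4, col=4): c = 0.0120 + -0.3520i → escape time 6
(row=4, col=5): c = 0.2400 + -0.3520i → escape time 6
(row=5, col=0): c = -0.9000 + -0.4800i → escape time 5
(row=5, col=1): c = -0.6720 + -0.4800i → escape time 6
(row=5, col=2): c = -0.4440 + -0.4800i → escape time 6
(row=5, col=3): c = -0.2160 + -0.4800i → escape time 6
(row=5, col=4): c = 0.0120 + -0.4800i → escape time 6
(row=5, col=5): c = 0.2400 + -0.4800i → escape time 6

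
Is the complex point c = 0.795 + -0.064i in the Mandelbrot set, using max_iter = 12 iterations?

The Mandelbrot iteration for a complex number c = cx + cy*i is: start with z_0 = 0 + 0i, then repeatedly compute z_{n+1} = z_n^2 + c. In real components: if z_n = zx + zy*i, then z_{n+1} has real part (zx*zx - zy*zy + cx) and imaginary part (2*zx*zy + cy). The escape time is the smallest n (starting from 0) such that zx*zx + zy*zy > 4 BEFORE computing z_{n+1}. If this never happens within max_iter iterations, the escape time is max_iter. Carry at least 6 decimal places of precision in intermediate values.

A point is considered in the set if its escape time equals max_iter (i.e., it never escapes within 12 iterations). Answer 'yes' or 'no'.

z_0 = 0 + 0i, c = 0.7950 + -0.0640i
Iter 1: z = 0.7950 + -0.0640i, |z|^2 = 0.6361
Iter 2: z = 1.4229 + -0.1658i, |z|^2 = 2.0522
Iter 3: z = 2.7923 + -0.5357i, |z|^2 = 8.0837
Escaped at iteration 3

Answer: no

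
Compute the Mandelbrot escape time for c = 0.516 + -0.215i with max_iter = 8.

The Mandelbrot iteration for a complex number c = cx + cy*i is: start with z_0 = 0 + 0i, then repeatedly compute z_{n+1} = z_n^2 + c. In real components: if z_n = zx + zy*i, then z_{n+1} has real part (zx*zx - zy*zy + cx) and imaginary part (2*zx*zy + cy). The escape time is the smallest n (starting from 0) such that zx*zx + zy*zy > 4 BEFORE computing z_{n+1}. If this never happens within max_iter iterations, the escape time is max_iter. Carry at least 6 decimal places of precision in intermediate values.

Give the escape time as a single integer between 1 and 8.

Answer: 5

Derivation:
z_0 = 0 + 0i, c = 0.5160 + -0.2150i
Iter 1: z = 0.5160 + -0.2150i, |z|^2 = 0.3125
Iter 2: z = 0.7360 + -0.4369i, |z|^2 = 0.7326
Iter 3: z = 0.8669 + -0.8581i, |z|^2 = 1.4878
Iter 4: z = 0.5311 + -1.7028i, |z|^2 = 3.1815
Iter 5: z = -2.1013 + -2.0237i, |z|^2 = 8.5110
Escaped at iteration 5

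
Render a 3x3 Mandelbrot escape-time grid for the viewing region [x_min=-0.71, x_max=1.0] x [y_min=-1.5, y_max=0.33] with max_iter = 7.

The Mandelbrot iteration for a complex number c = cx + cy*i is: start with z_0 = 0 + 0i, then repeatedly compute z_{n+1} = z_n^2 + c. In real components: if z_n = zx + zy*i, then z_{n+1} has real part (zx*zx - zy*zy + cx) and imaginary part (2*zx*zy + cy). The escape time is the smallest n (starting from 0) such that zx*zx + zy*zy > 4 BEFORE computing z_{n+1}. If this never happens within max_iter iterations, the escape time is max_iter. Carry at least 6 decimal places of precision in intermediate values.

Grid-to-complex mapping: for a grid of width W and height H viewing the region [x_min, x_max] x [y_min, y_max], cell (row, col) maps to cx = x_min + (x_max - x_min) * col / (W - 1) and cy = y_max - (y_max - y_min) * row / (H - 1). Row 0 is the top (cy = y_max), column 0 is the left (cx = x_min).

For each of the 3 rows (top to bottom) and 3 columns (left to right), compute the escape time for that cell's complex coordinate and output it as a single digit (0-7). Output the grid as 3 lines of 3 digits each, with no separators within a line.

Answer: 772
672
222

Derivation:
(row=0, col=0): c = -0.7100 + 0.3300i → escape time 7
(row=0, col=1): c = 0.1450 + 0.3300i → escape time 7
(row=0, col=2): c = 1.0000 + 0.3300i → escape time 2
(row=1, col=0): c = -0.7100 + -0.5850i → escape time 6
(row=1, col=1): c = 0.1450 + -0.5850i → escape time 7
(row=1, col=2): c = 1.0000 + -0.5850i → escape time 2
(row=2, col=0): c = -0.7100 + -1.5000i → escape time 2
(row=2, col=1): c = 0.1450 + -1.5000i → escape time 2
(row=2, col=2): c = 1.0000 + -1.5000i → escape time 2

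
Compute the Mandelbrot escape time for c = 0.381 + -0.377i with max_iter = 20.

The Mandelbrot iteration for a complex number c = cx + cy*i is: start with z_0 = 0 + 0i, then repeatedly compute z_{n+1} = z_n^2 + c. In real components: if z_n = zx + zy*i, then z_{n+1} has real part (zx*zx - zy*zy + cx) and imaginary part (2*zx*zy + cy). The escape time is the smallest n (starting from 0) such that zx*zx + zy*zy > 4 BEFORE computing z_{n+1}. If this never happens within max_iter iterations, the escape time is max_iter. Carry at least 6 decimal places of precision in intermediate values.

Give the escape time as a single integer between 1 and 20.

z_0 = 0 + 0i, c = 0.3810 + -0.3770i
Iter 1: z = 0.3810 + -0.3770i, |z|^2 = 0.2873
Iter 2: z = 0.3840 + -0.6643i, |z|^2 = 0.5887
Iter 3: z = 0.0872 + -0.8872i, |z|^2 = 0.7947
Iter 4: z = -0.3985 + -0.5318i, |z|^2 = 0.4416
Iter 5: z = 0.2570 + 0.0468i, |z|^2 = 0.0683
Iter 6: z = 0.4449 + -0.3529i, |z|^2 = 0.3225
Iter 7: z = 0.4544 + -0.6910i, |z|^2 = 0.6839
Iter 8: z = 0.1100 + -1.0049i, |z|^2 = 1.0220
Iter 9: z = -0.6168 + -0.5980i, |z|^2 = 0.7381
Iter 10: z = 0.4039 + 0.3607i, |z|^2 = 0.2932
Iter 11: z = 0.4140 + -0.0856i, |z|^2 = 0.1787
Iter 12: z = 0.5451 + -0.4479i, |z|^2 = 0.4977
Iter 13: z = 0.4775 + -0.8653i, |z|^2 = 0.9767
Iter 14: z = -0.1397 + -1.2033i, |z|^2 = 1.4675
Iter 15: z = -1.0474 + -0.0408i, |z|^2 = 1.0988
Iter 16: z = 1.4765 + -0.2916i, |z|^2 = 2.2649
Iter 17: z = 2.4759 + -1.2381i, |z|^2 = 7.6628
Escaped at iteration 17

Answer: 17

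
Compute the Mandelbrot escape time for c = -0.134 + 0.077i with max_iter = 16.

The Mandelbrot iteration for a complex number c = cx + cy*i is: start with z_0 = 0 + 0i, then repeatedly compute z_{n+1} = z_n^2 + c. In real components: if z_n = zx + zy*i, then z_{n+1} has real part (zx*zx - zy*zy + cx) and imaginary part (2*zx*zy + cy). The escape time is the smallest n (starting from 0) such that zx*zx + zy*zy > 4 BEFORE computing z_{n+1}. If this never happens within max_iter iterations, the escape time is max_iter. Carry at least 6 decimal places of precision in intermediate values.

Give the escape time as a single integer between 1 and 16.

z_0 = 0 + 0i, c = -0.1340 + 0.0770i
Iter 1: z = -0.1340 + 0.0770i, |z|^2 = 0.0239
Iter 2: z = -0.1220 + 0.0564i, |z|^2 = 0.0181
Iter 3: z = -0.1223 + 0.0633i, |z|^2 = 0.0190
Iter 4: z = -0.1230 + 0.0615i, |z|^2 = 0.0189
Iter 5: z = -0.1226 + 0.0619i, |z|^2 = 0.0189
Iter 6: z = -0.1228 + 0.0618i, |z|^2 = 0.0189
Iter 7: z = -0.1227 + 0.0618i, |z|^2 = 0.0189
Iter 8: z = -0.1228 + 0.0618i, |z|^2 = 0.0189
Iter 9: z = -0.1228 + 0.0618i, |z|^2 = 0.0189
Iter 10: z = -0.1228 + 0.0618i, |z|^2 = 0.0189
Iter 11: z = -0.1228 + 0.0618i, |z|^2 = 0.0189
Iter 12: z = -0.1228 + 0.0618i, |z|^2 = 0.0189
Iter 13: z = -0.1228 + 0.0618i, |z|^2 = 0.0189
Iter 14: z = -0.1228 + 0.0618i, |z|^2 = 0.0189
Iter 15: z = -0.1228 + 0.0618i, |z|^2 = 0.0189

Answer: 16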